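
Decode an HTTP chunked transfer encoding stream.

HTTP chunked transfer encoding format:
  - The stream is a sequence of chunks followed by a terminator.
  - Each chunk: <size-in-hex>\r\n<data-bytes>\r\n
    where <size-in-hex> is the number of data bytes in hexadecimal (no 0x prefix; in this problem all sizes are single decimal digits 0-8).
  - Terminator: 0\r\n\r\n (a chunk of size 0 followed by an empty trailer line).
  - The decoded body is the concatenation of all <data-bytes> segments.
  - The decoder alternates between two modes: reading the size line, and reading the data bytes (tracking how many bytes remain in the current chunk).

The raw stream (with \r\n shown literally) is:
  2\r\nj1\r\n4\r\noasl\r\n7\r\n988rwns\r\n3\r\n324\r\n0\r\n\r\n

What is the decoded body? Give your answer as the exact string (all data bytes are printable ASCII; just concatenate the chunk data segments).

Answer: j1oasl988rwns324

Derivation:
Chunk 1: stream[0..1]='2' size=0x2=2, data at stream[3..5]='j1' -> body[0..2], body so far='j1'
Chunk 2: stream[7..8]='4' size=0x4=4, data at stream[10..14]='oasl' -> body[2..6], body so far='j1oasl'
Chunk 3: stream[16..17]='7' size=0x7=7, data at stream[19..26]='988rwns' -> body[6..13], body so far='j1oasl988rwns'
Chunk 4: stream[28..29]='3' size=0x3=3, data at stream[31..34]='324' -> body[13..16], body so far='j1oasl988rwns324'
Chunk 5: stream[36..37]='0' size=0 (terminator). Final body='j1oasl988rwns324' (16 bytes)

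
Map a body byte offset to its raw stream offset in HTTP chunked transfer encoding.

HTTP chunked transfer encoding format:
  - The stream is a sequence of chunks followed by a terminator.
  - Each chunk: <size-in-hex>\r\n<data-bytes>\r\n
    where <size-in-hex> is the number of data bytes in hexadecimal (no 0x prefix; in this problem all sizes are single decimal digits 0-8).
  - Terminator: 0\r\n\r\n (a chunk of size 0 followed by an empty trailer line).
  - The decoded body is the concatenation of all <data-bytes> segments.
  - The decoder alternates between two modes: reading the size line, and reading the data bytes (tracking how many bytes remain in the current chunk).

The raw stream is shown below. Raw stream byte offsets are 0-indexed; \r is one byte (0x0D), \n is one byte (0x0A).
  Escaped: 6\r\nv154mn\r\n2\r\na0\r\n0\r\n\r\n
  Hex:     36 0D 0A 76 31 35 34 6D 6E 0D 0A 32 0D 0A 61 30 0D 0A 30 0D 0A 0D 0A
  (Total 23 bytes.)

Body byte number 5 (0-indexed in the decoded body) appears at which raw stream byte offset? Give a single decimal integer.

Chunk 1: stream[0..1]='6' size=0x6=6, data at stream[3..9]='v154mn' -> body[0..6], body so far='v154mn'
Chunk 2: stream[11..12]='2' size=0x2=2, data at stream[14..16]='a0' -> body[6..8], body so far='v154mna0'
Chunk 3: stream[18..19]='0' size=0 (terminator). Final body='v154mna0' (8 bytes)
Body byte 5 at stream offset 8

Answer: 8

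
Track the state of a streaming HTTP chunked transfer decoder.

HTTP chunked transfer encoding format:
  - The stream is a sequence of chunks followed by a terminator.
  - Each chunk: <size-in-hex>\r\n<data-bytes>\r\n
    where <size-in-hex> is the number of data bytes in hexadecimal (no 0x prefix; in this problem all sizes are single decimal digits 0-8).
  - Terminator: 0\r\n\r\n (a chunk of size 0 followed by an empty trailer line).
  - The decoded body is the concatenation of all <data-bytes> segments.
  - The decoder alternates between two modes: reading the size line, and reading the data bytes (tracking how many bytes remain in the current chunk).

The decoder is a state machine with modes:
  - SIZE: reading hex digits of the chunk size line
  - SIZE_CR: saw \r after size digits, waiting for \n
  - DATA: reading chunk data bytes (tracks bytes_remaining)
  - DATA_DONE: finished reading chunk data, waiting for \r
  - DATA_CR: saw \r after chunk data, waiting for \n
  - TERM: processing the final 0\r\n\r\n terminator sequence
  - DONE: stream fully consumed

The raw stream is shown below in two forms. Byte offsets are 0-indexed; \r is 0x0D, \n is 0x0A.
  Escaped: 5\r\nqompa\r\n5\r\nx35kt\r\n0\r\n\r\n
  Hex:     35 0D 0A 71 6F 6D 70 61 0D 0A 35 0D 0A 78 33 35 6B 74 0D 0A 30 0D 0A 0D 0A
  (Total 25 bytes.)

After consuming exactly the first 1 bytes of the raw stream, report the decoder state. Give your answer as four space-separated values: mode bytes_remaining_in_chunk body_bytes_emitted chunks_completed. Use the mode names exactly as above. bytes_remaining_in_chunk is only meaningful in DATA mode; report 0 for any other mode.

Answer: SIZE 0 0 0

Derivation:
Byte 0 = '5': mode=SIZE remaining=0 emitted=0 chunks_done=0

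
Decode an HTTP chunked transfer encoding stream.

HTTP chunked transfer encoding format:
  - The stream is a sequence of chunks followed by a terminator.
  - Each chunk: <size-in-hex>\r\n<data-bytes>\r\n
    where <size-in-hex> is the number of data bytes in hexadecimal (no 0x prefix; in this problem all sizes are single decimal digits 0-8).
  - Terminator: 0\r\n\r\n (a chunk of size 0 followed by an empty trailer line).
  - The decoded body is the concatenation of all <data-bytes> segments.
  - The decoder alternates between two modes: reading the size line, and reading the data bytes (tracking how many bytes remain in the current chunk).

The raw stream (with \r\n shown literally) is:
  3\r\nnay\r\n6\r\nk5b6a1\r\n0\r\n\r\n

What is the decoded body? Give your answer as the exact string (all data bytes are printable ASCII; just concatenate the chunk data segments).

Answer: nayk5b6a1

Derivation:
Chunk 1: stream[0..1]='3' size=0x3=3, data at stream[3..6]='nay' -> body[0..3], body so far='nay'
Chunk 2: stream[8..9]='6' size=0x6=6, data at stream[11..17]='k5b6a1' -> body[3..9], body so far='nayk5b6a1'
Chunk 3: stream[19..20]='0' size=0 (terminator). Final body='nayk5b6a1' (9 bytes)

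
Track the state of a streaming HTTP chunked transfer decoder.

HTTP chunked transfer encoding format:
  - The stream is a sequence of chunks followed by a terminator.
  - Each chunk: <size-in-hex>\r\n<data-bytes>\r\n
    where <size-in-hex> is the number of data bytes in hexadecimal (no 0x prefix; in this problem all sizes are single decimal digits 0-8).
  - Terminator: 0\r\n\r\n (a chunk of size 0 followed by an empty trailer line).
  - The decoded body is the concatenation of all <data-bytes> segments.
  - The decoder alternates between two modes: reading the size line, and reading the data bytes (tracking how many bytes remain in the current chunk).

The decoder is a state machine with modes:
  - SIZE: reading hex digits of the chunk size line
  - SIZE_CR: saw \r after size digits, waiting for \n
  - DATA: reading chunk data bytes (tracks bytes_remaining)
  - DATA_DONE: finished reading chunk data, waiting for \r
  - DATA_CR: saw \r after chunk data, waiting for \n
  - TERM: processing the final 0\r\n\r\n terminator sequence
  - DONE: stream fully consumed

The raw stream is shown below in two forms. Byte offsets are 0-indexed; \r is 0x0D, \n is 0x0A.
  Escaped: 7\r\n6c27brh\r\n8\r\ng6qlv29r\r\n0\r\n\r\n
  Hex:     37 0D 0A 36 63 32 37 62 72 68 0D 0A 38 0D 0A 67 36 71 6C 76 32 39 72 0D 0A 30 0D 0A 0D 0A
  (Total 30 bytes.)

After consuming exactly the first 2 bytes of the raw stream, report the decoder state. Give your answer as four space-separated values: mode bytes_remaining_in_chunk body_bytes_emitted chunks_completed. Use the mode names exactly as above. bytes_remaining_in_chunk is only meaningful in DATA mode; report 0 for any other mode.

Byte 0 = '7': mode=SIZE remaining=0 emitted=0 chunks_done=0
Byte 1 = 0x0D: mode=SIZE_CR remaining=0 emitted=0 chunks_done=0

Answer: SIZE_CR 0 0 0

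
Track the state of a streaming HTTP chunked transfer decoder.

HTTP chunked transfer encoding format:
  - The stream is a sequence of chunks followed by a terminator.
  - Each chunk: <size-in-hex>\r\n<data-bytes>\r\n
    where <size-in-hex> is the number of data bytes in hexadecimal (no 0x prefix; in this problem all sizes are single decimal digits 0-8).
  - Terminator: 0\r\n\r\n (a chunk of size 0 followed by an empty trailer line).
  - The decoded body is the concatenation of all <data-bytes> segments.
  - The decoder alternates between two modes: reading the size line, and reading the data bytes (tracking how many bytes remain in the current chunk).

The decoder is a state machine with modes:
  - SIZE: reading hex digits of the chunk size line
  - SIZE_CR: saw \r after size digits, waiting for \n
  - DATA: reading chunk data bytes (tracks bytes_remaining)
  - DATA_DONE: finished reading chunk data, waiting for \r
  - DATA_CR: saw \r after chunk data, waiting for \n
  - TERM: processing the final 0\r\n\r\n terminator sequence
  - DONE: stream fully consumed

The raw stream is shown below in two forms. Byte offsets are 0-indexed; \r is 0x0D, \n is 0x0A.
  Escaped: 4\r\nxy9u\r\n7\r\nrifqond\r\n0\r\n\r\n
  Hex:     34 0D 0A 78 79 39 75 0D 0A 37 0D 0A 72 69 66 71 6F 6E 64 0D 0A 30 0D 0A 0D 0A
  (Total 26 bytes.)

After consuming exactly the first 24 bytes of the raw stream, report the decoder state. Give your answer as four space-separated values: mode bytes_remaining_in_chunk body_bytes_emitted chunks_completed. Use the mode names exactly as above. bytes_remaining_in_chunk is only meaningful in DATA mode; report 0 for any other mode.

Byte 0 = '4': mode=SIZE remaining=0 emitted=0 chunks_done=0
Byte 1 = 0x0D: mode=SIZE_CR remaining=0 emitted=0 chunks_done=0
Byte 2 = 0x0A: mode=DATA remaining=4 emitted=0 chunks_done=0
Byte 3 = 'x': mode=DATA remaining=3 emitted=1 chunks_done=0
Byte 4 = 'y': mode=DATA remaining=2 emitted=2 chunks_done=0
Byte 5 = '9': mode=DATA remaining=1 emitted=3 chunks_done=0
Byte 6 = 'u': mode=DATA_DONE remaining=0 emitted=4 chunks_done=0
Byte 7 = 0x0D: mode=DATA_CR remaining=0 emitted=4 chunks_done=0
Byte 8 = 0x0A: mode=SIZE remaining=0 emitted=4 chunks_done=1
Byte 9 = '7': mode=SIZE remaining=0 emitted=4 chunks_done=1
Byte 10 = 0x0D: mode=SIZE_CR remaining=0 emitted=4 chunks_done=1
Byte 11 = 0x0A: mode=DATA remaining=7 emitted=4 chunks_done=1
Byte 12 = 'r': mode=DATA remaining=6 emitted=5 chunks_done=1
Byte 13 = 'i': mode=DATA remaining=5 emitted=6 chunks_done=1
Byte 14 = 'f': mode=DATA remaining=4 emitted=7 chunks_done=1
Byte 15 = 'q': mode=DATA remaining=3 emitted=8 chunks_done=1
Byte 16 = 'o': mode=DATA remaining=2 emitted=9 chunks_done=1
Byte 17 = 'n': mode=DATA remaining=1 emitted=10 chunks_done=1
Byte 18 = 'd': mode=DATA_DONE remaining=0 emitted=11 chunks_done=1
Byte 19 = 0x0D: mode=DATA_CR remaining=0 emitted=11 chunks_done=1
Byte 20 = 0x0A: mode=SIZE remaining=0 emitted=11 chunks_done=2
Byte 21 = '0': mode=SIZE remaining=0 emitted=11 chunks_done=2
Byte 22 = 0x0D: mode=SIZE_CR remaining=0 emitted=11 chunks_done=2
Byte 23 = 0x0A: mode=TERM remaining=0 emitted=11 chunks_done=2

Answer: TERM 0 11 2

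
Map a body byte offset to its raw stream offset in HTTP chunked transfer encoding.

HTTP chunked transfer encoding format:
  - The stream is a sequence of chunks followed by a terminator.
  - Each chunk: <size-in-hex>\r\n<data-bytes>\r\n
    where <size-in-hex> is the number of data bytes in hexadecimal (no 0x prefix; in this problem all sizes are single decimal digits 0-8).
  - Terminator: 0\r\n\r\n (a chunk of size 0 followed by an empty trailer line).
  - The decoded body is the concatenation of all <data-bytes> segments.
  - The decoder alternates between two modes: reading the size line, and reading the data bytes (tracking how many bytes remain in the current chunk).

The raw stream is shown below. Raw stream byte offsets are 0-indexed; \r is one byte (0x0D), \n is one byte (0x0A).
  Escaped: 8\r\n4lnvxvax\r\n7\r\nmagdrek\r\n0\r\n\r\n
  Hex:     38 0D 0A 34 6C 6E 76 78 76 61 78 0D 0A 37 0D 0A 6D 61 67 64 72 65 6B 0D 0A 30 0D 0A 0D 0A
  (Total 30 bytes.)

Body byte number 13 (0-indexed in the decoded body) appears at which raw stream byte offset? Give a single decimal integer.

Answer: 21

Derivation:
Chunk 1: stream[0..1]='8' size=0x8=8, data at stream[3..11]='4lnvxvax' -> body[0..8], body so far='4lnvxvax'
Chunk 2: stream[13..14]='7' size=0x7=7, data at stream[16..23]='magdrek' -> body[8..15], body so far='4lnvxvaxmagdrek'
Chunk 3: stream[25..26]='0' size=0 (terminator). Final body='4lnvxvaxmagdrek' (15 bytes)
Body byte 13 at stream offset 21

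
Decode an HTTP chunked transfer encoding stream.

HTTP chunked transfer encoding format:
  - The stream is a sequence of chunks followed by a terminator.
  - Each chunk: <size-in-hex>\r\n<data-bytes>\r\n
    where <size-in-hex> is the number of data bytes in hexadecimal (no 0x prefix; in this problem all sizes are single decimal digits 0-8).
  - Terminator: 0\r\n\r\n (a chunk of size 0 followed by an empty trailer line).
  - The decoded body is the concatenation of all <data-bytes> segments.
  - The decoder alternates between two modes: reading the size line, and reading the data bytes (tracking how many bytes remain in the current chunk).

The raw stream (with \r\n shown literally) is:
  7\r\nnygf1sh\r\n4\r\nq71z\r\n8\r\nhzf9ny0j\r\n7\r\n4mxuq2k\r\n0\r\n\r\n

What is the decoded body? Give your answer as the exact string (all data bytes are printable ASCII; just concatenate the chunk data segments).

Answer: nygf1shq71zhzf9ny0j4mxuq2k

Derivation:
Chunk 1: stream[0..1]='7' size=0x7=7, data at stream[3..10]='nygf1sh' -> body[0..7], body so far='nygf1sh'
Chunk 2: stream[12..13]='4' size=0x4=4, data at stream[15..19]='q71z' -> body[7..11], body so far='nygf1shq71z'
Chunk 3: stream[21..22]='8' size=0x8=8, data at stream[24..32]='hzf9ny0j' -> body[11..19], body so far='nygf1shq71zhzf9ny0j'
Chunk 4: stream[34..35]='7' size=0x7=7, data at stream[37..44]='4mxuq2k' -> body[19..26], body so far='nygf1shq71zhzf9ny0j4mxuq2k'
Chunk 5: stream[46..47]='0' size=0 (terminator). Final body='nygf1shq71zhzf9ny0j4mxuq2k' (26 bytes)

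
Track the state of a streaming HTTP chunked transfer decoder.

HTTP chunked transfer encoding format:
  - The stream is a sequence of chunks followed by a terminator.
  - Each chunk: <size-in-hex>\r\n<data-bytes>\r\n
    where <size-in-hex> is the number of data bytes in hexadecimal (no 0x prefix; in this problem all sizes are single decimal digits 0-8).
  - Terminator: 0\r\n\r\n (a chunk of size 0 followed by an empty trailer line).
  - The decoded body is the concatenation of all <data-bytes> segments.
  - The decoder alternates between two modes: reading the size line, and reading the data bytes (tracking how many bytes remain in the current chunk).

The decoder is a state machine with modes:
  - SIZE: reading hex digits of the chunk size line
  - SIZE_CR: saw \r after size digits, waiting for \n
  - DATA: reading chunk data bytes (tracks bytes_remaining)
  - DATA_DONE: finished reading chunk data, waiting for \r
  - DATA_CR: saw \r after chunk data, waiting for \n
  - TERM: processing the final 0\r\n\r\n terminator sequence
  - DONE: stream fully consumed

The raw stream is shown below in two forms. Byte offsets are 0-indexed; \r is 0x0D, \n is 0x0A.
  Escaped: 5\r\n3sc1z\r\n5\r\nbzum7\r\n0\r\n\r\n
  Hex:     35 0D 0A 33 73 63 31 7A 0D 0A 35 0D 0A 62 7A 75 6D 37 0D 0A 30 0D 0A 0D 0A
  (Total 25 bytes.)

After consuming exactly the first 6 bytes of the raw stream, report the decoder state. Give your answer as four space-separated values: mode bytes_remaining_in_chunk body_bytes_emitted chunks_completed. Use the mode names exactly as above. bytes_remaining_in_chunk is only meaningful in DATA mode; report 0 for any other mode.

Byte 0 = '5': mode=SIZE remaining=0 emitted=0 chunks_done=0
Byte 1 = 0x0D: mode=SIZE_CR remaining=0 emitted=0 chunks_done=0
Byte 2 = 0x0A: mode=DATA remaining=5 emitted=0 chunks_done=0
Byte 3 = '3': mode=DATA remaining=4 emitted=1 chunks_done=0
Byte 4 = 's': mode=DATA remaining=3 emitted=2 chunks_done=0
Byte 5 = 'c': mode=DATA remaining=2 emitted=3 chunks_done=0

Answer: DATA 2 3 0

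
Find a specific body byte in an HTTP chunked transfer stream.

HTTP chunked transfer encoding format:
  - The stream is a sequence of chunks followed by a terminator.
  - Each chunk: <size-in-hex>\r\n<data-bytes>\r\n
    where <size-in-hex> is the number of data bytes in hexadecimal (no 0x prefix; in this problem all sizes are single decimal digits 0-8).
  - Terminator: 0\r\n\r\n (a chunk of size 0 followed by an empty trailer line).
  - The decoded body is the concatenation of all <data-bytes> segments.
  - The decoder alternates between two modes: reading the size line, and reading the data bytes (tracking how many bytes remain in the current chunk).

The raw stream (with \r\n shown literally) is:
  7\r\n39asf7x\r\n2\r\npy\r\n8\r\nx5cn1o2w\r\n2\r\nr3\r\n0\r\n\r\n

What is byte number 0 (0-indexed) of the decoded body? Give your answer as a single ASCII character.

Chunk 1: stream[0..1]='7' size=0x7=7, data at stream[3..10]='39asf7x' -> body[0..7], body so far='39asf7x'
Chunk 2: stream[12..13]='2' size=0x2=2, data at stream[15..17]='py' -> body[7..9], body so far='39asf7xpy'
Chunk 3: stream[19..20]='8' size=0x8=8, data at stream[22..30]='x5cn1o2w' -> body[9..17], body so far='39asf7xpyx5cn1o2w'
Chunk 4: stream[32..33]='2' size=0x2=2, data at stream[35..37]='r3' -> body[17..19], body so far='39asf7xpyx5cn1o2wr3'
Chunk 5: stream[39..40]='0' size=0 (terminator). Final body='39asf7xpyx5cn1o2wr3' (19 bytes)
Body byte 0 = '3'

Answer: 3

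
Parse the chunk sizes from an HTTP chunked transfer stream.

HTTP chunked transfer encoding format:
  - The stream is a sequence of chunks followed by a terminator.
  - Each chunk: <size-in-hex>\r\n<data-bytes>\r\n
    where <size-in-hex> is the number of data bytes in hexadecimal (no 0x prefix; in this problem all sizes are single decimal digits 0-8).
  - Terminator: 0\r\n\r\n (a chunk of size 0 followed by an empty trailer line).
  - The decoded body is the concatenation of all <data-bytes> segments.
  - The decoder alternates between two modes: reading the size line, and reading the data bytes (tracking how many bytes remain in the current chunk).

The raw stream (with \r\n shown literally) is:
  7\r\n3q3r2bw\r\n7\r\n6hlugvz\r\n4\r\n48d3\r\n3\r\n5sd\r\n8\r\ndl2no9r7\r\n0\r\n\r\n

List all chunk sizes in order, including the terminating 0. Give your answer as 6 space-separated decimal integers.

Chunk 1: stream[0..1]='7' size=0x7=7, data at stream[3..10]='3q3r2bw' -> body[0..7], body so far='3q3r2bw'
Chunk 2: stream[12..13]='7' size=0x7=7, data at stream[15..22]='6hlugvz' -> body[7..14], body so far='3q3r2bw6hlugvz'
Chunk 3: stream[24..25]='4' size=0x4=4, data at stream[27..31]='48d3' -> body[14..18], body so far='3q3r2bw6hlugvz48d3'
Chunk 4: stream[33..34]='3' size=0x3=3, data at stream[36..39]='5sd' -> body[18..21], body so far='3q3r2bw6hlugvz48d35sd'
Chunk 5: stream[41..42]='8' size=0x8=8, data at stream[44..52]='dl2no9r7' -> body[21..29], body so far='3q3r2bw6hlugvz48d35sddl2no9r7'
Chunk 6: stream[54..55]='0' size=0 (terminator). Final body='3q3r2bw6hlugvz48d35sddl2no9r7' (29 bytes)

Answer: 7 7 4 3 8 0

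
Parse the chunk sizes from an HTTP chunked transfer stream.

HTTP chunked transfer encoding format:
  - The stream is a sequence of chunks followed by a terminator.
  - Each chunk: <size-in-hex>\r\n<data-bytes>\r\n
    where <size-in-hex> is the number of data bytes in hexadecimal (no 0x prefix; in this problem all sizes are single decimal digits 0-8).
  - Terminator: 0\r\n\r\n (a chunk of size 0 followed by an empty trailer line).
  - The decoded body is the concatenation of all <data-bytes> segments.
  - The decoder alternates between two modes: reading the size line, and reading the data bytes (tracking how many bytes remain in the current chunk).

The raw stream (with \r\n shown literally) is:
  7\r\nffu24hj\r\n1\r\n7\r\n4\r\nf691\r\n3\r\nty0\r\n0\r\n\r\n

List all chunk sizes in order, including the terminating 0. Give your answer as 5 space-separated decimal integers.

Chunk 1: stream[0..1]='7' size=0x7=7, data at stream[3..10]='ffu24hj' -> body[0..7], body so far='ffu24hj'
Chunk 2: stream[12..13]='1' size=0x1=1, data at stream[15..16]='7' -> body[7..8], body so far='ffu24hj7'
Chunk 3: stream[18..19]='4' size=0x4=4, data at stream[21..25]='f691' -> body[8..12], body so far='ffu24hj7f691'
Chunk 4: stream[27..28]='3' size=0x3=3, data at stream[30..33]='ty0' -> body[12..15], body so far='ffu24hj7f691ty0'
Chunk 5: stream[35..36]='0' size=0 (terminator). Final body='ffu24hj7f691ty0' (15 bytes)

Answer: 7 1 4 3 0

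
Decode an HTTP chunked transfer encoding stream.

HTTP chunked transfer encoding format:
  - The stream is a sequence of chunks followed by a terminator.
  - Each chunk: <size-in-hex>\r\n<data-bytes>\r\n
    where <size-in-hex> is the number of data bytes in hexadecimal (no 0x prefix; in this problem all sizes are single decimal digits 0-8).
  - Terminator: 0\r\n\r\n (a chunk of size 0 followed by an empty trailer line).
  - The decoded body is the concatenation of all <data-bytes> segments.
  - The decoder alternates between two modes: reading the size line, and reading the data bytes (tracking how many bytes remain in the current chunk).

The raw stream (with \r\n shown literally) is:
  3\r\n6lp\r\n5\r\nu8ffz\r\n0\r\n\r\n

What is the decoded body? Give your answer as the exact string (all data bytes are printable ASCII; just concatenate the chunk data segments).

Answer: 6lpu8ffz

Derivation:
Chunk 1: stream[0..1]='3' size=0x3=3, data at stream[3..6]='6lp' -> body[0..3], body so far='6lp'
Chunk 2: stream[8..9]='5' size=0x5=5, data at stream[11..16]='u8ffz' -> body[3..8], body so far='6lpu8ffz'
Chunk 3: stream[18..19]='0' size=0 (terminator). Final body='6lpu8ffz' (8 bytes)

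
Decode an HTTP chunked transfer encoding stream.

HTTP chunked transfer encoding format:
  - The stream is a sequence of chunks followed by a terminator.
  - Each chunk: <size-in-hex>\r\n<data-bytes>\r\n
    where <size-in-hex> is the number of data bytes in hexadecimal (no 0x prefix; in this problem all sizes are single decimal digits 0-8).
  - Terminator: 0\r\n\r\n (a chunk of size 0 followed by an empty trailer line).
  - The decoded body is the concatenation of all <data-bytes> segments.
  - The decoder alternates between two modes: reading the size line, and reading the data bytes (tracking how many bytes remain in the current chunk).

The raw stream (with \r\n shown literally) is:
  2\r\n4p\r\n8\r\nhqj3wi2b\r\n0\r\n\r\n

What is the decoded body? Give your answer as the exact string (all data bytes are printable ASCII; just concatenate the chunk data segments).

Chunk 1: stream[0..1]='2' size=0x2=2, data at stream[3..5]='4p' -> body[0..2], body so far='4p'
Chunk 2: stream[7..8]='8' size=0x8=8, data at stream[10..18]='hqj3wi2b' -> body[2..10], body so far='4phqj3wi2b'
Chunk 3: stream[20..21]='0' size=0 (terminator). Final body='4phqj3wi2b' (10 bytes)

Answer: 4phqj3wi2b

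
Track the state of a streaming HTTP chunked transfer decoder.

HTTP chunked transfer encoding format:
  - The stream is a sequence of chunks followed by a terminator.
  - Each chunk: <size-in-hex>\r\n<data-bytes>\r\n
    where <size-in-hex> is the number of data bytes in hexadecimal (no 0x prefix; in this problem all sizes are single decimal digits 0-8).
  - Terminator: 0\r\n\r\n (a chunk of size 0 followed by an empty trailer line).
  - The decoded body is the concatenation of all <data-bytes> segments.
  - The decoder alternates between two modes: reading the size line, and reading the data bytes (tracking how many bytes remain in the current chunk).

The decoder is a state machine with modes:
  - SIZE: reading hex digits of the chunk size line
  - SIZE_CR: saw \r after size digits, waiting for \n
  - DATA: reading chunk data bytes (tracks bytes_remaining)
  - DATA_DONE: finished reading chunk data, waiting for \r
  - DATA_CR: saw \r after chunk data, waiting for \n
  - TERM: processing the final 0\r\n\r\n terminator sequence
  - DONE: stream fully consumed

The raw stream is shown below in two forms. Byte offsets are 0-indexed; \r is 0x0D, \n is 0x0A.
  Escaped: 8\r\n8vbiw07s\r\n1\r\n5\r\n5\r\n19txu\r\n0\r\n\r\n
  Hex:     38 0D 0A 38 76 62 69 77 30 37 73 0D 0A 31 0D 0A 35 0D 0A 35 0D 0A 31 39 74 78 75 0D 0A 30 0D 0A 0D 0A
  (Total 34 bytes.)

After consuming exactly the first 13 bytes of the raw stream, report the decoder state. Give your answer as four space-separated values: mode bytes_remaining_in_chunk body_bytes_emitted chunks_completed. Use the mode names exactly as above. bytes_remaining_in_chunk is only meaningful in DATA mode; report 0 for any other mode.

Byte 0 = '8': mode=SIZE remaining=0 emitted=0 chunks_done=0
Byte 1 = 0x0D: mode=SIZE_CR remaining=0 emitted=0 chunks_done=0
Byte 2 = 0x0A: mode=DATA remaining=8 emitted=0 chunks_done=0
Byte 3 = '8': mode=DATA remaining=7 emitted=1 chunks_done=0
Byte 4 = 'v': mode=DATA remaining=6 emitted=2 chunks_done=0
Byte 5 = 'b': mode=DATA remaining=5 emitted=3 chunks_done=0
Byte 6 = 'i': mode=DATA remaining=4 emitted=4 chunks_done=0
Byte 7 = 'w': mode=DATA remaining=3 emitted=5 chunks_done=0
Byte 8 = '0': mode=DATA remaining=2 emitted=6 chunks_done=0
Byte 9 = '7': mode=DATA remaining=1 emitted=7 chunks_done=0
Byte 10 = 's': mode=DATA_DONE remaining=0 emitted=8 chunks_done=0
Byte 11 = 0x0D: mode=DATA_CR remaining=0 emitted=8 chunks_done=0
Byte 12 = 0x0A: mode=SIZE remaining=0 emitted=8 chunks_done=1

Answer: SIZE 0 8 1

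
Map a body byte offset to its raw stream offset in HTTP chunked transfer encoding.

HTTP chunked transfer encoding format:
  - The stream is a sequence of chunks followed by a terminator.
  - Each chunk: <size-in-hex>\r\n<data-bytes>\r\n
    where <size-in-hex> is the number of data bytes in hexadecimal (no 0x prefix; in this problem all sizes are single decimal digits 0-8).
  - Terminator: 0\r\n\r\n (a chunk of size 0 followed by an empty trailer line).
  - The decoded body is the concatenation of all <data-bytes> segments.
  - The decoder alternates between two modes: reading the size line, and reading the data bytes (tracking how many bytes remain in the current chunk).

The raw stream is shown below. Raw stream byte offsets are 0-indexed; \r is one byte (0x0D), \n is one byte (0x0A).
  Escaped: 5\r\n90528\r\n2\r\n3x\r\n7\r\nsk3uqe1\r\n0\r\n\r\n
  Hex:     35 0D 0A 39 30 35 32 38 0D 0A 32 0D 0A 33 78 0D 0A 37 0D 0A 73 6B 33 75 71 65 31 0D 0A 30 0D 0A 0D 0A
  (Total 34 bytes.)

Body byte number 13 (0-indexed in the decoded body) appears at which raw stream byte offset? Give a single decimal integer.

Answer: 26

Derivation:
Chunk 1: stream[0..1]='5' size=0x5=5, data at stream[3..8]='90528' -> body[0..5], body so far='90528'
Chunk 2: stream[10..11]='2' size=0x2=2, data at stream[13..15]='3x' -> body[5..7], body so far='905283x'
Chunk 3: stream[17..18]='7' size=0x7=7, data at stream[20..27]='sk3uqe1' -> body[7..14], body so far='905283xsk3uqe1'
Chunk 4: stream[29..30]='0' size=0 (terminator). Final body='905283xsk3uqe1' (14 bytes)
Body byte 13 at stream offset 26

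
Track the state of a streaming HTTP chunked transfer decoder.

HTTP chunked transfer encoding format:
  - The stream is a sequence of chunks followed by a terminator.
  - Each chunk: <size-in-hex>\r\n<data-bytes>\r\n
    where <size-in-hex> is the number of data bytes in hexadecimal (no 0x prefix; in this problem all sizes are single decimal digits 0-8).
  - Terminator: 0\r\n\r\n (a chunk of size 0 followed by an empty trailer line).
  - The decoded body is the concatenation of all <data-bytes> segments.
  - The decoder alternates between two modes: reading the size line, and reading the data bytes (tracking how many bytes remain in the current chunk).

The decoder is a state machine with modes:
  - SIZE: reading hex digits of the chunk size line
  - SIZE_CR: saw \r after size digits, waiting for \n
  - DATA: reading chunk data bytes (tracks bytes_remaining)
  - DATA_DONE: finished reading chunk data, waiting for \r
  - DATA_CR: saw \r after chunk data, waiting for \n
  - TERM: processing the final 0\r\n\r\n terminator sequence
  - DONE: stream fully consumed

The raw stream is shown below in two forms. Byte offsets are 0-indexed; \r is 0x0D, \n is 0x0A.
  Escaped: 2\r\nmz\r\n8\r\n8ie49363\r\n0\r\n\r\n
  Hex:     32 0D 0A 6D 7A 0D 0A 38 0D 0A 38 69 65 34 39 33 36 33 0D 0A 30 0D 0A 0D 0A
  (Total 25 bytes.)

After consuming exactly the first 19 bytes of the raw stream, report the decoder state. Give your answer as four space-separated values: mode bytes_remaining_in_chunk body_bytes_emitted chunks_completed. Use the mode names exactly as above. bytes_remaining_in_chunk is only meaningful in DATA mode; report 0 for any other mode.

Answer: DATA_CR 0 10 1

Derivation:
Byte 0 = '2': mode=SIZE remaining=0 emitted=0 chunks_done=0
Byte 1 = 0x0D: mode=SIZE_CR remaining=0 emitted=0 chunks_done=0
Byte 2 = 0x0A: mode=DATA remaining=2 emitted=0 chunks_done=0
Byte 3 = 'm': mode=DATA remaining=1 emitted=1 chunks_done=0
Byte 4 = 'z': mode=DATA_DONE remaining=0 emitted=2 chunks_done=0
Byte 5 = 0x0D: mode=DATA_CR remaining=0 emitted=2 chunks_done=0
Byte 6 = 0x0A: mode=SIZE remaining=0 emitted=2 chunks_done=1
Byte 7 = '8': mode=SIZE remaining=0 emitted=2 chunks_done=1
Byte 8 = 0x0D: mode=SIZE_CR remaining=0 emitted=2 chunks_done=1
Byte 9 = 0x0A: mode=DATA remaining=8 emitted=2 chunks_done=1
Byte 10 = '8': mode=DATA remaining=7 emitted=3 chunks_done=1
Byte 11 = 'i': mode=DATA remaining=6 emitted=4 chunks_done=1
Byte 12 = 'e': mode=DATA remaining=5 emitted=5 chunks_done=1
Byte 13 = '4': mode=DATA remaining=4 emitted=6 chunks_done=1
Byte 14 = '9': mode=DATA remaining=3 emitted=7 chunks_done=1
Byte 15 = '3': mode=DATA remaining=2 emitted=8 chunks_done=1
Byte 16 = '6': mode=DATA remaining=1 emitted=9 chunks_done=1
Byte 17 = '3': mode=DATA_DONE remaining=0 emitted=10 chunks_done=1
Byte 18 = 0x0D: mode=DATA_CR remaining=0 emitted=10 chunks_done=1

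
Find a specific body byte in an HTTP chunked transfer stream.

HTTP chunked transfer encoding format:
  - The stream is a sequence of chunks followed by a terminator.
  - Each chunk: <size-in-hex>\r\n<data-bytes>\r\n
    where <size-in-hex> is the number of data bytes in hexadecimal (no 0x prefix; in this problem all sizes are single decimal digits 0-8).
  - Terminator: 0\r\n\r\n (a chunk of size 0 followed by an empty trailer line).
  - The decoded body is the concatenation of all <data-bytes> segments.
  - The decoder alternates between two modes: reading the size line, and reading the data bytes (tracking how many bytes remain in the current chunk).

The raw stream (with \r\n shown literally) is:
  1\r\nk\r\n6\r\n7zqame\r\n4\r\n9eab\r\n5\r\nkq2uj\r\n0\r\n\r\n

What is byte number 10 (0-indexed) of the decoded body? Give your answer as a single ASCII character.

Chunk 1: stream[0..1]='1' size=0x1=1, data at stream[3..4]='k' -> body[0..1], body so far='k'
Chunk 2: stream[6..7]='6' size=0x6=6, data at stream[9..15]='7zqame' -> body[1..7], body so far='k7zqame'
Chunk 3: stream[17..18]='4' size=0x4=4, data at stream[20..24]='9eab' -> body[7..11], body so far='k7zqame9eab'
Chunk 4: stream[26..27]='5' size=0x5=5, data at stream[29..34]='kq2uj' -> body[11..16], body so far='k7zqame9eabkq2uj'
Chunk 5: stream[36..37]='0' size=0 (terminator). Final body='k7zqame9eabkq2uj' (16 bytes)
Body byte 10 = 'b'

Answer: b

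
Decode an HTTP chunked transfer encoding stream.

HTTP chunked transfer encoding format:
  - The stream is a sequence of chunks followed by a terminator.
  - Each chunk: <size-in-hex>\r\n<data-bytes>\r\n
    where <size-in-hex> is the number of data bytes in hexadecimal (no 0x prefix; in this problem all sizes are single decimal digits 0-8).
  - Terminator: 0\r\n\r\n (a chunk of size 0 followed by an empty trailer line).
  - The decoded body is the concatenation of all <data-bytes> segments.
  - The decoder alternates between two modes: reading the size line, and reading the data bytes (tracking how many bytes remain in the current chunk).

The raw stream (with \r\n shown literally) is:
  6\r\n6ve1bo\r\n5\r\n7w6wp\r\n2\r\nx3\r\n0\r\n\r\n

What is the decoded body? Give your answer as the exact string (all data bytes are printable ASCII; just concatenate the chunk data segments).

Answer: 6ve1bo7w6wpx3

Derivation:
Chunk 1: stream[0..1]='6' size=0x6=6, data at stream[3..9]='6ve1bo' -> body[0..6], body so far='6ve1bo'
Chunk 2: stream[11..12]='5' size=0x5=5, data at stream[14..19]='7w6wp' -> body[6..11], body so far='6ve1bo7w6wp'
Chunk 3: stream[21..22]='2' size=0x2=2, data at stream[24..26]='x3' -> body[11..13], body so far='6ve1bo7w6wpx3'
Chunk 4: stream[28..29]='0' size=0 (terminator). Final body='6ve1bo7w6wpx3' (13 bytes)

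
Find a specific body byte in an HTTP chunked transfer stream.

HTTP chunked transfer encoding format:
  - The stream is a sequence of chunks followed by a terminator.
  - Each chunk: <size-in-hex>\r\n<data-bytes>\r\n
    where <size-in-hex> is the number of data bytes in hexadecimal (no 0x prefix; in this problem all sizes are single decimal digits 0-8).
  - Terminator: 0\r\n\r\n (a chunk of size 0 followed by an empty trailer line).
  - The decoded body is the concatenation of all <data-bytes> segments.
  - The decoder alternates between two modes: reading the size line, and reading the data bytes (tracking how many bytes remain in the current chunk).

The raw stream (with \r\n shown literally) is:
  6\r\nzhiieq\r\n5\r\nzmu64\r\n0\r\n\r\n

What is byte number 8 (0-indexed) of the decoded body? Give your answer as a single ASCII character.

Chunk 1: stream[0..1]='6' size=0x6=6, data at stream[3..9]='zhiieq' -> body[0..6], body so far='zhiieq'
Chunk 2: stream[11..12]='5' size=0x5=5, data at stream[14..19]='zmu64' -> body[6..11], body so far='zhiieqzmu64'
Chunk 3: stream[21..22]='0' size=0 (terminator). Final body='zhiieqzmu64' (11 bytes)
Body byte 8 = 'u'

Answer: u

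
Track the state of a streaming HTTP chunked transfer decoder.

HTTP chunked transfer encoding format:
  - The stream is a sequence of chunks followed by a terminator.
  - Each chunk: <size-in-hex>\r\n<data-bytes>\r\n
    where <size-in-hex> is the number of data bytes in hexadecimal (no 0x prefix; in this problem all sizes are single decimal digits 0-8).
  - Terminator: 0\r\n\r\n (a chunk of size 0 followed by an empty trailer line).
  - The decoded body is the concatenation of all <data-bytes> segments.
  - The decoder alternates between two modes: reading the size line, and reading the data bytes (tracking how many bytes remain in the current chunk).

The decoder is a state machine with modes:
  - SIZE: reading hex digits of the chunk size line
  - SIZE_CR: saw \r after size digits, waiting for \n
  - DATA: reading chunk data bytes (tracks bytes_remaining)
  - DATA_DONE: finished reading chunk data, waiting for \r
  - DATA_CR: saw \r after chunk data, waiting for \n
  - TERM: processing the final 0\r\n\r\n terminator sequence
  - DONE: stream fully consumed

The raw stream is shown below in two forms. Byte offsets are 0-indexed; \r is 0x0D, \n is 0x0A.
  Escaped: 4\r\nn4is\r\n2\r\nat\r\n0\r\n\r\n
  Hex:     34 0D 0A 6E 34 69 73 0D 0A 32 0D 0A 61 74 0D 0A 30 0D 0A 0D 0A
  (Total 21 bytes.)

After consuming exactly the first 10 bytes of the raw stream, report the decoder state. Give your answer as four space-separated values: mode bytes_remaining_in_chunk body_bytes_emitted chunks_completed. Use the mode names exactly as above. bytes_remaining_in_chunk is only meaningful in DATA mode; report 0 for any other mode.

Byte 0 = '4': mode=SIZE remaining=0 emitted=0 chunks_done=0
Byte 1 = 0x0D: mode=SIZE_CR remaining=0 emitted=0 chunks_done=0
Byte 2 = 0x0A: mode=DATA remaining=4 emitted=0 chunks_done=0
Byte 3 = 'n': mode=DATA remaining=3 emitted=1 chunks_done=0
Byte 4 = '4': mode=DATA remaining=2 emitted=2 chunks_done=0
Byte 5 = 'i': mode=DATA remaining=1 emitted=3 chunks_done=0
Byte 6 = 's': mode=DATA_DONE remaining=0 emitted=4 chunks_done=0
Byte 7 = 0x0D: mode=DATA_CR remaining=0 emitted=4 chunks_done=0
Byte 8 = 0x0A: mode=SIZE remaining=0 emitted=4 chunks_done=1
Byte 9 = '2': mode=SIZE remaining=0 emitted=4 chunks_done=1

Answer: SIZE 0 4 1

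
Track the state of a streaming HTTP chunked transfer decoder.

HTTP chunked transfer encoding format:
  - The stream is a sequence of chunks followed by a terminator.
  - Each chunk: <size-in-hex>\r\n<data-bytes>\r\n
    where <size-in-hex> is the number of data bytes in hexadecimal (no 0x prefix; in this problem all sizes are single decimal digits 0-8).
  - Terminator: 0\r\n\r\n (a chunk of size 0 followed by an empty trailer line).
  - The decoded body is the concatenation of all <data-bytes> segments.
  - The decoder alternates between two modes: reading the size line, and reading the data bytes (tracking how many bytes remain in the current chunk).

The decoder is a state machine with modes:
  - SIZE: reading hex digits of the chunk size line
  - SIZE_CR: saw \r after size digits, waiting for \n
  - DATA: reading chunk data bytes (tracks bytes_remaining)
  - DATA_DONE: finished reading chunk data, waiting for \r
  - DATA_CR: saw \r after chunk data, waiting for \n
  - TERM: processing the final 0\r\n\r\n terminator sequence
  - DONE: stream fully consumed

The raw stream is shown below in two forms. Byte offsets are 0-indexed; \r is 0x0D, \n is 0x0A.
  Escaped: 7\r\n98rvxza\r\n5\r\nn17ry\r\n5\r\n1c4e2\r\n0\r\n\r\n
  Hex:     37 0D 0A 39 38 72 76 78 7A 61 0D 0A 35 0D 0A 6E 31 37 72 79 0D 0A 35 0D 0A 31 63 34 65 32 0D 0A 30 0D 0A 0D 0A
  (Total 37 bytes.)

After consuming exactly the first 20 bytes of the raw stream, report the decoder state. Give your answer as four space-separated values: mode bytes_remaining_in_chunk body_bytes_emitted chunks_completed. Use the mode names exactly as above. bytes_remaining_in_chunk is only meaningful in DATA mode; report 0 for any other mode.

Answer: DATA_DONE 0 12 1

Derivation:
Byte 0 = '7': mode=SIZE remaining=0 emitted=0 chunks_done=0
Byte 1 = 0x0D: mode=SIZE_CR remaining=0 emitted=0 chunks_done=0
Byte 2 = 0x0A: mode=DATA remaining=7 emitted=0 chunks_done=0
Byte 3 = '9': mode=DATA remaining=6 emitted=1 chunks_done=0
Byte 4 = '8': mode=DATA remaining=5 emitted=2 chunks_done=0
Byte 5 = 'r': mode=DATA remaining=4 emitted=3 chunks_done=0
Byte 6 = 'v': mode=DATA remaining=3 emitted=4 chunks_done=0
Byte 7 = 'x': mode=DATA remaining=2 emitted=5 chunks_done=0
Byte 8 = 'z': mode=DATA remaining=1 emitted=6 chunks_done=0
Byte 9 = 'a': mode=DATA_DONE remaining=0 emitted=7 chunks_done=0
Byte 10 = 0x0D: mode=DATA_CR remaining=0 emitted=7 chunks_done=0
Byte 11 = 0x0A: mode=SIZE remaining=0 emitted=7 chunks_done=1
Byte 12 = '5': mode=SIZE remaining=0 emitted=7 chunks_done=1
Byte 13 = 0x0D: mode=SIZE_CR remaining=0 emitted=7 chunks_done=1
Byte 14 = 0x0A: mode=DATA remaining=5 emitted=7 chunks_done=1
Byte 15 = 'n': mode=DATA remaining=4 emitted=8 chunks_done=1
Byte 16 = '1': mode=DATA remaining=3 emitted=9 chunks_done=1
Byte 17 = '7': mode=DATA remaining=2 emitted=10 chunks_done=1
Byte 18 = 'r': mode=DATA remaining=1 emitted=11 chunks_done=1
Byte 19 = 'y': mode=DATA_DONE remaining=0 emitted=12 chunks_done=1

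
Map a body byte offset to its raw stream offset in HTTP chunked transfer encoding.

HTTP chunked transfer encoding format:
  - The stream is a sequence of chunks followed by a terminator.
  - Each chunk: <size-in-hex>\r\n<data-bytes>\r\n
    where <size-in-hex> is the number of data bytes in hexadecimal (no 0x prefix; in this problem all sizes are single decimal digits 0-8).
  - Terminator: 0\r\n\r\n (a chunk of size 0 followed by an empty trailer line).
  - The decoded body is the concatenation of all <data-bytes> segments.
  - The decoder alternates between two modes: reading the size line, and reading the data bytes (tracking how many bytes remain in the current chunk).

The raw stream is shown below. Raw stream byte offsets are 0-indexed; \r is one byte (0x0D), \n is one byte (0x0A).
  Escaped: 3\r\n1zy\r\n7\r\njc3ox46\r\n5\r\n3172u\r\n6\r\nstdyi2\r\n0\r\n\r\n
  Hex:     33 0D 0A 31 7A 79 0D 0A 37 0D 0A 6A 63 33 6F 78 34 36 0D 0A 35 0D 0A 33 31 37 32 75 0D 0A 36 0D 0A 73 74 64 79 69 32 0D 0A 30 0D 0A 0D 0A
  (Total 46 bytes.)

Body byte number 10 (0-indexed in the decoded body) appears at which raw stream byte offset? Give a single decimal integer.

Chunk 1: stream[0..1]='3' size=0x3=3, data at stream[3..6]='1zy' -> body[0..3], body so far='1zy'
Chunk 2: stream[8..9]='7' size=0x7=7, data at stream[11..18]='jc3ox46' -> body[3..10], body so far='1zyjc3ox46'
Chunk 3: stream[20..21]='5' size=0x5=5, data at stream[23..28]='3172u' -> body[10..15], body so far='1zyjc3ox463172u'
Chunk 4: stream[30..31]='6' size=0x6=6, data at stream[33..39]='stdyi2' -> body[15..21], body so far='1zyjc3ox463172ustdyi2'
Chunk 5: stream[41..42]='0' size=0 (terminator). Final body='1zyjc3ox463172ustdyi2' (21 bytes)
Body byte 10 at stream offset 23

Answer: 23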